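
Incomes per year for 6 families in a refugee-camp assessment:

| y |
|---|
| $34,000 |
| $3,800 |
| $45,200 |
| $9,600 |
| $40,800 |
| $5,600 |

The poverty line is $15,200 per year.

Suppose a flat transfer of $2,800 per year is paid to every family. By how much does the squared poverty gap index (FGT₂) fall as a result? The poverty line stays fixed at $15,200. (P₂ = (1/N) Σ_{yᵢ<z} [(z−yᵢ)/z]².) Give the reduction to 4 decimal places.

0.0905

Before: below the line — $3,800, $5,600, $9,600; squared poverty gap index (FGT₂) = 0.182854.
After the $2,800 transfer: below the line — $6,600, $8,400, $12,400; squared poverty gap index (FGT₂) = 0.092365.
Reduction = 0.182854 − 0.092365 = 0.0905.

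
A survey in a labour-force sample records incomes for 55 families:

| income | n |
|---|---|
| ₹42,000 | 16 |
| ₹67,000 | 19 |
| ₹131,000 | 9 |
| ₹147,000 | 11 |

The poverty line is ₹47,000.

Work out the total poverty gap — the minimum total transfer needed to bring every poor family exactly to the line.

Below z: 16×₹42,000 (q = 16 of N = 55).
Individual gaps: 16×(47000−42000) = 80000.
Aggregate gap = ₹80,000.

₹80,000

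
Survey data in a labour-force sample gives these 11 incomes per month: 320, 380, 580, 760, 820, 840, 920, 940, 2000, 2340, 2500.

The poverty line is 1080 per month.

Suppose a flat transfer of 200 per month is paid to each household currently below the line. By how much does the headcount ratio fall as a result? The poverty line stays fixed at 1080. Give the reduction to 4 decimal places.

0.1818

Before: below the line — 320, 380, 580, 760, 820, 840, 920, 940; headcount ratio = 0.727273.
After the 200 transfer: below the line — 520, 580, 780, 960, 1020, 1040; headcount ratio = 0.545455.
Reduction = 0.727273 − 0.545455 = 0.1818.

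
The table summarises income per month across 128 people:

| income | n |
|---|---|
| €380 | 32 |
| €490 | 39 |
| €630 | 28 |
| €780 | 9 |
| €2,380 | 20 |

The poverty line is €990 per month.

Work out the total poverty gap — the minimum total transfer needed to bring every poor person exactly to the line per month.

Below the line: 32×€380, 39×€490, 28×€630, 9×€780 (q = 108 of N = 128).
Individual gaps: 32×(990−380) = 19520; 39×(990−490) = 19500; 28×(990−630) = 10080; 9×(990−780) = 1890.
Aggregate gap = €50,990.

€50,990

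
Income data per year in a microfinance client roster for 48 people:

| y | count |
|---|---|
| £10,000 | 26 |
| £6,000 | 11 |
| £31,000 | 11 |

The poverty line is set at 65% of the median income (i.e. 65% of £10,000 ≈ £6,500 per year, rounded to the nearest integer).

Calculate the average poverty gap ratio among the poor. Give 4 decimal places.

0.0769

Poor units: 11×£6,000 (q = 11 of N = 48).
Shortfall ratios (z−y)/z: 0.0769 (×11); sum = 0.846154.
I averages over the q = 11 poor units only: 0.846154 / 11 = 0.0769.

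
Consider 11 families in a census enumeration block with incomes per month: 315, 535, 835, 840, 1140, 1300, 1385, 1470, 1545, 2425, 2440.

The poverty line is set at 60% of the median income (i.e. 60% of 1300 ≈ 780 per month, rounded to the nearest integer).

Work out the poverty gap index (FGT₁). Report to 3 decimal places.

Incomes under z: 315, 535 (q = 2 of N = 11).
Shortfall ratios: (780−315)/780 = 0.5962; (780−535)/780 = 0.3141.
Σ = 0.910256. Dividing by the full population N = 11 gives P₁ = 0.083.

0.083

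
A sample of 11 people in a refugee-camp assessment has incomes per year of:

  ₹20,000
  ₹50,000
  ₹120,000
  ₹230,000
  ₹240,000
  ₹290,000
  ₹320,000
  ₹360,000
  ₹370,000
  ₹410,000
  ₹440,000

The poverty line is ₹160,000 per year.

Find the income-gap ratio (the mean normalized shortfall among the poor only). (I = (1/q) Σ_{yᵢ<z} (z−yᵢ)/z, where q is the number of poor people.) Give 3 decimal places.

Below the line: ₹20,000, ₹50,000, ₹120,000 (q = 3 of N = 11).
Shortfall ratios (z−y)/z: 0.8750, 0.6875, 0.2500; sum = 1.812500.
I averages over the q = 3 poor units only: 1.812500 / 3 = 0.604.

0.604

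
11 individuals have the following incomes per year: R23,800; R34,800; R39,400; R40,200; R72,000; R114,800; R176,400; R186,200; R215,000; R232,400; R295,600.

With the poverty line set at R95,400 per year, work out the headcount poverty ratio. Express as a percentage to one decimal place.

45.5%

5 of the 11 individuals have income below R95,400.
H = 5/11 = 45.5%.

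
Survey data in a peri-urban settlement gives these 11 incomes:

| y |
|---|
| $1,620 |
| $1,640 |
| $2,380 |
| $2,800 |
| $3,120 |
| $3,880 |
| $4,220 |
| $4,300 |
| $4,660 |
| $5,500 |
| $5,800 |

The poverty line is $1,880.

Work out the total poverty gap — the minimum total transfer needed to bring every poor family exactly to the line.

$500

Incomes under z: $1,620, $1,640 (q = 2 of N = 11).
Individual gaps: 1880−1620 = 260; 1880−1640 = 240.
Aggregate gap = $500.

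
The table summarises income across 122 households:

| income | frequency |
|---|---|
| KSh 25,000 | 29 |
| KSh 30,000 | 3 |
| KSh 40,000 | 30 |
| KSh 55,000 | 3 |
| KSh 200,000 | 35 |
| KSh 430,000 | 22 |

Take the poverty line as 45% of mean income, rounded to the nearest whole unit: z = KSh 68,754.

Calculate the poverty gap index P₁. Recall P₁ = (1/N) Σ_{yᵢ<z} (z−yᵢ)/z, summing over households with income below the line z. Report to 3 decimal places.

Incomes under z: 29×KSh 25,000, 3×KSh 30,000, 30×KSh 40,000, 3×KSh 55,000 (q = 65 of N = 122).
Shortfall ratios: (68754−25000)/68754 = 0.6364 (×29); (68754−30000)/68754 = 0.5637 (×3); (68754−40000)/68754 = 0.4182 (×30); (68754−55000)/68754 = 0.2000 (×3).
Sum of shortfalls = 33.292754; P₁ averages over all N: 33.292754 / 122 = 0.273.

0.273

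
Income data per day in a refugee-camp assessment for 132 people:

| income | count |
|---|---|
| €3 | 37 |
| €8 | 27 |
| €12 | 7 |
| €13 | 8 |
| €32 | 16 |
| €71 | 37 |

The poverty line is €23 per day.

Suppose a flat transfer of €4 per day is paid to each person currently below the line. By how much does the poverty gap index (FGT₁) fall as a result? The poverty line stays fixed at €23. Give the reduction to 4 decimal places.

Before: below the line — 37×€3, 27×€8, 7×€12, 8×€13; poverty gap index (FGT₁) = 0.428854.
After the €4 transfer: below the line — 37×€7, 27×€12, 7×€16, 8×€17; poverty gap index (FGT₁) = 0.324769.
Reduction = 0.428854 − 0.324769 = 0.1041.

0.1041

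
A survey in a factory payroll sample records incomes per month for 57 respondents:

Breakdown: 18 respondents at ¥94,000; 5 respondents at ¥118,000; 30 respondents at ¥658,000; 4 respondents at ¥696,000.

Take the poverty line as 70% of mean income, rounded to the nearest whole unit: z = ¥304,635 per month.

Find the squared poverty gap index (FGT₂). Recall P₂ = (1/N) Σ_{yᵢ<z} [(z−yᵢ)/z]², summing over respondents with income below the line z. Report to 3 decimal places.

0.184

Incomes under z: 18×¥94,000, 5×¥118,000 (q = 23 of N = 57).
Normalized shortfalls: (304635−94000)/304635 = 0.6914 (×18); (304635−118000)/304635 = 0.6127 (×5).
Squared: 0.4781 (×18); 0.3753 (×5).
Sum = 10.482165; P₂ = 10.482165 / 57 = 0.184.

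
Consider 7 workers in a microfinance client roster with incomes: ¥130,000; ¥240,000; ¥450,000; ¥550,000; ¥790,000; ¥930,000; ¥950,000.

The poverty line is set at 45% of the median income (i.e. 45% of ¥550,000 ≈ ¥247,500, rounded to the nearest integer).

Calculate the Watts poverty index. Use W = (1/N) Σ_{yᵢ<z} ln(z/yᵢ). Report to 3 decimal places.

0.096

Poor units: ¥130,000, ¥240,000 (q = 2 of N = 7).
Log shortfalls: ln(247500/130000) = 0.6439; ln(247500/240000) = 0.0308.
W = 0.674648 / 7 = 0.096.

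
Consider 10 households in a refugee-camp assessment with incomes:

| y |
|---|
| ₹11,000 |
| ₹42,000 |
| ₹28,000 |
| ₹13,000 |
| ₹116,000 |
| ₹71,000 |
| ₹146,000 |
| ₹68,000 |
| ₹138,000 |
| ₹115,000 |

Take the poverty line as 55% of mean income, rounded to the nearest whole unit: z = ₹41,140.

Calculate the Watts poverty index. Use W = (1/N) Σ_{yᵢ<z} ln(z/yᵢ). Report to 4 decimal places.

0.2856

Below the line: ₹11,000, ₹13,000, ₹28,000 (q = 3 of N = 10).
ln(z/y) terms: ln(41140/11000) = 1.3191; ln(41140/13000) = 1.1520; ln(41140/28000) = 0.3848.
W = 2.855894 / 10 = 0.2856.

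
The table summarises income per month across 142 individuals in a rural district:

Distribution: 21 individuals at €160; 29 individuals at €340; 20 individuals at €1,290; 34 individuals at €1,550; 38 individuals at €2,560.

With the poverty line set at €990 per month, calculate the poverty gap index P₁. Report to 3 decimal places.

0.258

Below z: 21×€160, 29×€340 (q = 50 of N = 142).
Gap ratios (z−y)/z: (990−160)/990 = 0.8384 (×21); (990−340)/990 = 0.6566 (×29).
Sum of shortfalls = 36.646465; P₁ averages over all N: 36.646465 / 142 = 0.258.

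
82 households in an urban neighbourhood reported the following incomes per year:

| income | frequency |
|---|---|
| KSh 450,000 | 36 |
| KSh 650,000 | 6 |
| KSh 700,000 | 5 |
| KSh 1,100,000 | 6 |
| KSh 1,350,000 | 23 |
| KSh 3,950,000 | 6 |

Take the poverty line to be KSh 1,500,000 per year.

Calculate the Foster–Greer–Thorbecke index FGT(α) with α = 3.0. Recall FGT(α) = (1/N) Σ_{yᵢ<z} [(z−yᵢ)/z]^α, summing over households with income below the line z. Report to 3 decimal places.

0.175

Incomes under z: 36×KSh 450,000, 6×KSh 650,000, 5×KSh 700,000, 6×KSh 1,100,000, 23×KSh 1,350,000 (q = 76 of N = 82).
Shortfall ratios: (1500000−450000)/1500000 = 0.7000 (×36); (1500000−650000)/1500000 = 0.5667 (×6); (1500000−700000)/1500000 = 0.5333 (×5); (1500000−1100000)/1500000 = 0.2667 (×6); (1500000−1350000)/1500000 = 0.1000 (×23).
Raised to α = 3.0: 0.34300 (×36); 0.18196 (×6); 0.15170 (×5); 0.01896 (×6); 0.00100 (×23).
Sum = 14.335074; FGT(3.0) = 14.335074 / 82 = 0.175.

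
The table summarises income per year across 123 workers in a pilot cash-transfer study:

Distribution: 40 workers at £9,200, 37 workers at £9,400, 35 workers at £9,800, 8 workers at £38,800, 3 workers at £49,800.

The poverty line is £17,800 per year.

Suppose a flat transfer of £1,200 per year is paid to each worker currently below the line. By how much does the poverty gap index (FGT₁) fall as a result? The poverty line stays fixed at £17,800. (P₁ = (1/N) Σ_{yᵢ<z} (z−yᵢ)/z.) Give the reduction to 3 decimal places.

0.061

Before: below the line — 40×£9,200, 37×£9,400, 35×£9,800; poverty gap index (FGT₁) = 0.42697.
After the £1,200 transfer: below the line — 40×£10,400, 37×£10,600, 35×£11,000; poverty gap index (FGT₁) = 0.36558.
Reduction = 0.42697 − 0.36558 = 0.061.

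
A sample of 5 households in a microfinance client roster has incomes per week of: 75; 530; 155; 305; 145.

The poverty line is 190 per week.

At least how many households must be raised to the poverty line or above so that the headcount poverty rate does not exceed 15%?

Currently q = 3 of N = 5 are below the line (H = 0.600).
A headcount ratio of at most 15% allows at most ⌊0.15 × 5⌋ = 0 poor households.
So at least 3 − 0 = 3 must be lifted.

3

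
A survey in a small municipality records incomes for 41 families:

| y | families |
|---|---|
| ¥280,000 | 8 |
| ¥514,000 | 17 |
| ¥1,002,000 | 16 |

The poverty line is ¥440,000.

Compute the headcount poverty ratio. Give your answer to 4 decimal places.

0.1951

8 of the 41 families have income below ¥440,000.
H = 8/41 = 0.1951.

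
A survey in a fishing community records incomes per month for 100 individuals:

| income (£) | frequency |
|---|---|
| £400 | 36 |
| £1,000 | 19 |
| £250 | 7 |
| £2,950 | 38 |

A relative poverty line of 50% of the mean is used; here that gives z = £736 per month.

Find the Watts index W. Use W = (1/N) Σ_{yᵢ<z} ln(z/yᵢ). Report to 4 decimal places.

Below z: 7×£250, 36×£400 (q = 43 of N = 100).
Log shortfalls: ln(736/250) = 1.0798 (×7); ln(736/400) = 0.6098 (×36).
W = 29.509945 / 100 = 0.2951.

0.2951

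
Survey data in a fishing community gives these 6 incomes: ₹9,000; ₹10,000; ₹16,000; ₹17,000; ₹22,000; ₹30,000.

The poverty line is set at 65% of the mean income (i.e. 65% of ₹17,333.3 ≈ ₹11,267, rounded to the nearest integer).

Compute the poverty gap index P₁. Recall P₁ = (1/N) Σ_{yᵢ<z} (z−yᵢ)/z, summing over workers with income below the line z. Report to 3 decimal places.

Poor units: ₹9,000, ₹10,000 (q = 2 of N = 6).
Relative gaps: (11267−9000)/11267 = 0.2012; (11267−10000)/11267 = 0.1125.
Sum of shortfalls = 0.313659; P₁ averages over all N: 0.313659 / 6 = 0.052.

0.052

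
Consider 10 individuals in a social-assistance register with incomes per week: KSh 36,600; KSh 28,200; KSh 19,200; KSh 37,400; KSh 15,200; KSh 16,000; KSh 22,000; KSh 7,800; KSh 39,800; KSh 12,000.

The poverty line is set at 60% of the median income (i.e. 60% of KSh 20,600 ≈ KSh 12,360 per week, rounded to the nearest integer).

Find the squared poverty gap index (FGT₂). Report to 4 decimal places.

0.0137

Poor units: KSh 7,800, KSh 12,000 (q = 2 of N = 10).
Relative gaps: (12360−7800)/12360 = 0.3689; (12360−12000)/12360 = 0.0291.
Squared: 0.1361; 0.0008.
Sum = 0.136959; P₂ = 0.136959 / 10 = 0.0137.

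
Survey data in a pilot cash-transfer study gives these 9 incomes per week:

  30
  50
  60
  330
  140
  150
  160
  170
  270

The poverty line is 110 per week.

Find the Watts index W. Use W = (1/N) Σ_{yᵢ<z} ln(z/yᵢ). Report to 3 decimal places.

0.299

Incomes under z: 30, 50, 60 (q = 3 of N = 9).
Log gaps: ln(110/30) = 1.2993; ln(110/50) = 0.7885; ln(110/60) = 0.6061.
W = 2.693876 / 9 = 0.299.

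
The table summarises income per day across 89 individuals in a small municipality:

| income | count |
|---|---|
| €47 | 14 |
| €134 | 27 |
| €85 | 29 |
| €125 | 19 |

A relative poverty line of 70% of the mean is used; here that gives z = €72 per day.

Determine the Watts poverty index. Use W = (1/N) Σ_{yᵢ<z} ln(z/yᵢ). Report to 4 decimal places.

Below z: 14×€47 (q = 14 of N = 89).
ln(z/y) terms: ln(72/47) = 0.4265 (×14).
W = 5.971259 / 89 = 0.0671.

0.0671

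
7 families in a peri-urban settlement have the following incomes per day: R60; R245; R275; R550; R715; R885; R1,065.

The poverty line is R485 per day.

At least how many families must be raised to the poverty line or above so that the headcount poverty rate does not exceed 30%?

Currently q = 3 of N = 7 are below the line (H = 0.429).
A headcount ratio of at most 30% allows at most ⌊0.30 × 7⌋ = 2 poor families.
So at least 3 − 2 = 1 must be lifted.

1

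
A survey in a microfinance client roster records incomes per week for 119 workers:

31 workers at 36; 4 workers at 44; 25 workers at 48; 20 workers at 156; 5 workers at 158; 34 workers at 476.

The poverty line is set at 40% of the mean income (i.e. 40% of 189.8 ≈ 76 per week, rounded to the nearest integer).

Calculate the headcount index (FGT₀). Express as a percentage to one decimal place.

50.4%

60 of the 119 workers have income below 76.
H = 60/119 = 50.4%.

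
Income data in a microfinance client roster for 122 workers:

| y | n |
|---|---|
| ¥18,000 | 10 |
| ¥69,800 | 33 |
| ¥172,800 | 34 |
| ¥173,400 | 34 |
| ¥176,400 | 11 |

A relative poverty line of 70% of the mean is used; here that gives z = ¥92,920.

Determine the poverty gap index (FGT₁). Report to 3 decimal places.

0.133

Below z: 10×¥18,000, 33×¥69,800 (q = 43 of N = 122).
Normalized shortfalls: (92920−18000)/92920 = 0.8063 (×10); (92920−69800)/92920 = 0.2488 (×33).
Sum of shortfalls = 16.273784; P₁ averages over all N: 16.273784 / 122 = 0.133.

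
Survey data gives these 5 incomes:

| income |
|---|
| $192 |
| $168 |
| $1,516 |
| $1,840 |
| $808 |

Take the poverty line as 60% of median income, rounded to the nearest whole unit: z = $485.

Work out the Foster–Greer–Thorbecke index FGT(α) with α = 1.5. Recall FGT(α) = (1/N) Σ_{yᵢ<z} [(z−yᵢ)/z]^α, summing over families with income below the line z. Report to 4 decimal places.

Incomes under z: $168, $192 (q = 2 of N = 5).
Gap ratios (z−y)/z: (485−168)/485 = 0.6536; (485−192)/485 = 0.6041.
Raised to α = 1.5: 0.52842; 0.46956.
Sum = 0.997974; FGT(1.5) = 0.997974 / 5 = 0.1996.

0.1996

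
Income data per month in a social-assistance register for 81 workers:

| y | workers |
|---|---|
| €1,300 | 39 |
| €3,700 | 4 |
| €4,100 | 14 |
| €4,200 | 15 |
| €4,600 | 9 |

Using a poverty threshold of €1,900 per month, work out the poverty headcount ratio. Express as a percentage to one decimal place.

39 of the 81 workers have income below €1,900.
H = 39/81 = 48.1%.

48.1%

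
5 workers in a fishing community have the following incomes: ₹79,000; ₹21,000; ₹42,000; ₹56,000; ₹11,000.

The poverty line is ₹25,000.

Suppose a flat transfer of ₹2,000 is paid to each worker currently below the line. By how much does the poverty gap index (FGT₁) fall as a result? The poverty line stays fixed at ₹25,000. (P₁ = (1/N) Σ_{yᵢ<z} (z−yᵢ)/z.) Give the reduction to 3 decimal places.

0.032

Before: below the line — ₹11,000, ₹21,000; poverty gap index (FGT₁) = 0.14400.
After the ₹2,000 transfer: below the line — ₹13,000, ₹23,000; poverty gap index (FGT₁) = 0.11200.
Reduction = 0.14400 − 0.11200 = 0.032.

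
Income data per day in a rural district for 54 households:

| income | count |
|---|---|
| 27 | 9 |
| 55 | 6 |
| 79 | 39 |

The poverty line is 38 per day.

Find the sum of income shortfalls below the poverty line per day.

99

Below the line: 9×27 (q = 9 of N = 54).
Individual gaps: 9×(38−27) = 99.
Aggregate gap = 99.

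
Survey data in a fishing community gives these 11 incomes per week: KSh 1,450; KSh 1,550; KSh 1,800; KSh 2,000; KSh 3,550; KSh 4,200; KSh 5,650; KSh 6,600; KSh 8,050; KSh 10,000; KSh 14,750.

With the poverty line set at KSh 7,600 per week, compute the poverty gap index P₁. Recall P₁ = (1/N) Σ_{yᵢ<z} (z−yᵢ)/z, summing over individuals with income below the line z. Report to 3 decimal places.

Incomes under z: KSh 1,450, KSh 1,550, KSh 1,800, KSh 2,000, KSh 3,550, KSh 4,200, KSh 5,650, KSh 6,600 (q = 8 of N = 11).
Gap ratios (z−y)/z: (7600−1450)/7600 = 0.8092; (7600−1550)/7600 = 0.7961; (7600−1800)/7600 = 0.7632; (7600−2000)/7600 = 0.7368; (7600−3550)/7600 = 0.5329; (7600−4200)/7600 = 0.4474; (7600−5650)/7600 = 0.2566; (7600−6600)/7600 = 0.1316.
Sum of shortfalls = 4.473684; P₁ averages over all N: 4.473684 / 11 = 0.407.

0.407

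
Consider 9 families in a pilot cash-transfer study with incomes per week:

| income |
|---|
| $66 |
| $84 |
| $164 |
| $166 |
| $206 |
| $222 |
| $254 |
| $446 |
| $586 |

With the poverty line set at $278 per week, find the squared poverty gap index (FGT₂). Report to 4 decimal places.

0.1682

Below the line: $66, $84, $164, $166, $206, $222, $254 (q = 7 of N = 9).
Gap ratios (z−y)/z: (278−66)/278 = 0.7626; (278−84)/278 = 0.6978; (278−164)/278 = 0.4101; (278−166)/278 = 0.4029; (278−206)/278 = 0.2590; (278−222)/278 = 0.2014; (278−254)/278 = 0.0863.
Squared: 0.5815; 0.4870; 0.1682; 0.1623; 0.0671; 0.0406; 0.0075.
Sum = 1.514104; P₂ = 1.514104 / 9 = 0.1682.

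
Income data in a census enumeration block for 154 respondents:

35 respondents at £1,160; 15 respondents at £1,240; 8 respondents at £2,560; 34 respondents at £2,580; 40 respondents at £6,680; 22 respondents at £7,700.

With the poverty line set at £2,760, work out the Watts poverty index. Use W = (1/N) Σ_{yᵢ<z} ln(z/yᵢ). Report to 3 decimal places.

0.294

Poor units: 35×£1,160, 15×£1,240, 8×£2,560, 34×£2,580 (q = 92 of N = 154).
Log gaps: ln(2760/1160) = 0.8668 (×35); ln(2760/1240) = 0.8001 (×15); ln(2760/2560) = 0.0752 (×8); ln(2760/2580) = 0.0674 (×34).
W = 45.234954 / 154 = 0.294.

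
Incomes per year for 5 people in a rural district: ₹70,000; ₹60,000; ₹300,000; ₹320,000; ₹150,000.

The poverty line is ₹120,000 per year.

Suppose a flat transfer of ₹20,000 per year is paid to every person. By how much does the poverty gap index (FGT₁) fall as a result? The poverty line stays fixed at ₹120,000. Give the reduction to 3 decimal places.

0.067

Before: below the line — ₹60,000, ₹70,000; poverty gap index (FGT₁) = 0.18333.
After the ₹20,000 transfer: below the line — ₹80,000, ₹90,000; poverty gap index (FGT₁) = 0.11667.
Reduction = 0.18333 − 0.11667 = 0.067.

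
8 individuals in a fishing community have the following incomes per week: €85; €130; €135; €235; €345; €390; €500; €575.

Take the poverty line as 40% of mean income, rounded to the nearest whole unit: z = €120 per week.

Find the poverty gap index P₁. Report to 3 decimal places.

Poor units: €85 (q = 1 of N = 8).
Gap ratios (z−y)/z: (120−85)/120 = 0.2917.
Σ = 0.291667. Dividing by the full population N = 8 gives P₁ = 0.036.

0.036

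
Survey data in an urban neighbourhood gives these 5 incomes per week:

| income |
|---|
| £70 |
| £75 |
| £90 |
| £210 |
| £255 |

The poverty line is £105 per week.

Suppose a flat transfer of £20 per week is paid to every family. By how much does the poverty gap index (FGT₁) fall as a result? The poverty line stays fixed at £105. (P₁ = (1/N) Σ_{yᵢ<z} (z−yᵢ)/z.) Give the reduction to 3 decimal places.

0.105

Before: below the line — £70, £75, £90; poverty gap index (FGT₁) = 0.15238.
After the £20 transfer: below the line — £90, £95; poverty gap index (FGT₁) = 0.04762.
Reduction = 0.15238 − 0.04762 = 0.105.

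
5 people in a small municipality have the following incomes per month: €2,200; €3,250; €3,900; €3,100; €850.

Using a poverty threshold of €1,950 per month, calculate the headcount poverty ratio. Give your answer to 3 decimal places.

1 of the 5 people have income below €1,950.
H = 1/5 = 0.200.

0.200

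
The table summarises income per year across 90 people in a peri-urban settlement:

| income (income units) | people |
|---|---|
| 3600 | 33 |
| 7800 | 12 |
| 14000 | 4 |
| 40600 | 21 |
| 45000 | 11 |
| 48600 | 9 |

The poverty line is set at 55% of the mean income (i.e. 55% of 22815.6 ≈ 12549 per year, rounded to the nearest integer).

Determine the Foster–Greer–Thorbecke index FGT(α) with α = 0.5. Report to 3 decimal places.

0.392

Below the line: 33×3600, 12×7800 (q = 45 of N = 90).
Normalized shortfalls: (12549−3600)/12549 = 0.7131 (×33); (12549−7800)/12549 = 0.3784 (×12).
Raised to α = 0.5: 0.84447 (×33); 0.61517 (×12).
Sum = 35.249475; FGT(0.5) = 35.249475 / 90 = 0.392.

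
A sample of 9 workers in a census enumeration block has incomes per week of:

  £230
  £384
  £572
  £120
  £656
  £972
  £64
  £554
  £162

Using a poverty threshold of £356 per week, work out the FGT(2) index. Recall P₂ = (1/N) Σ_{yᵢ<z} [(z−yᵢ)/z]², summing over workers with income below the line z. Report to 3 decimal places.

Below z: £64, £120, £162, £230 (q = 4 of N = 9).
Shortfall ratios: (356−64)/356 = 0.8202; (356−120)/356 = 0.6629; (356−162)/356 = 0.5449; (356−230)/356 = 0.3539.
Squared: 0.6728; 0.4395; 0.2970; 0.1253.
Sum = 1.534465; P₂ = 1.534465 / 9 = 0.170.

0.170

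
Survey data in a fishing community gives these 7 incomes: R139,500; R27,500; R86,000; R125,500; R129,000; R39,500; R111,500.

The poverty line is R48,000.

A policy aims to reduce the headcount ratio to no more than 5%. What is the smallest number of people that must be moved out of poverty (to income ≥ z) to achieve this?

2

2 of the 7 people are poor, so H = 2/7 = 0.286.
A headcount ratio of at most 5% allows at most ⌊0.05 × 7⌋ = 0 poor people.
So at least 2 − 0 = 2 must be lifted.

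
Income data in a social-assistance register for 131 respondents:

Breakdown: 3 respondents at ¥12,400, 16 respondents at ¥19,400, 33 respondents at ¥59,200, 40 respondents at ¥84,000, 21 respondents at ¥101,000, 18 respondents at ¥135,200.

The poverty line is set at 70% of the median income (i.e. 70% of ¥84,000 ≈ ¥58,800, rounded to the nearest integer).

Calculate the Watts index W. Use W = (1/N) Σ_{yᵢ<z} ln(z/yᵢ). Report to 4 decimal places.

0.1711

Below z: 3×¥12,400, 16×¥19,400 (q = 19 of N = 131).
ln(z/y) terms: ln(58800/12400) = 1.5564 (×3); ln(58800/19400) = 1.1089 (×16).
W = 22.411237 / 131 = 0.1711.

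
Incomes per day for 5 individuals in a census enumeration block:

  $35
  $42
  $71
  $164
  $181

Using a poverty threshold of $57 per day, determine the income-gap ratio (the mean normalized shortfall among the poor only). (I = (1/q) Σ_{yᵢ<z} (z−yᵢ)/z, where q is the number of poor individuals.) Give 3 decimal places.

0.325

Below the line: $35, $42 (q = 2 of N = 5).
Shortfall ratios (z−y)/z: 0.3860, 0.2632; sum = 0.649123.
The income-gap ratio divides by q (the poor only): 0.649123 / 2 = 0.325.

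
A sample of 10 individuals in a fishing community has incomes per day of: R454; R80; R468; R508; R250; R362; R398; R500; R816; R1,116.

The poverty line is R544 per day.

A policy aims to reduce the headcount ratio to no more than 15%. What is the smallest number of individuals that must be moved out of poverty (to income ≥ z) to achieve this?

Currently q = 8 of N = 10 are below the line (H = 0.800).
A headcount ratio of at most 15% allows at most ⌊0.15 × 10⌋ = 1 poor individuals.
So at least 8 − 1 = 7 must be lifted.

7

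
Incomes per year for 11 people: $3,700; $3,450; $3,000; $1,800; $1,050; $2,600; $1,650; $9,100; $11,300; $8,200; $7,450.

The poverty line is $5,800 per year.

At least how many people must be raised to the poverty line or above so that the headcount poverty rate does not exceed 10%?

7 of the 11 people are poor, so H = 7/11 = 0.636.
A headcount ratio of at most 10% allows at most ⌊0.10 × 11⌋ = 1 poor people.
So at least 7 − 1 = 6 must be lifted.

6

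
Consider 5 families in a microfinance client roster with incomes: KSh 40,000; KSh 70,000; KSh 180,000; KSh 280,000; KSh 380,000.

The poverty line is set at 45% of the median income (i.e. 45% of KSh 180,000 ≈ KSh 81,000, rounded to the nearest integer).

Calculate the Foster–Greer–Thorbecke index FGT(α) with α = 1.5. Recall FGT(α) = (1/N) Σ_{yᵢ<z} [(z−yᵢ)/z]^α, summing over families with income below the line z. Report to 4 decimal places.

0.0820

Incomes under z: KSh 40,000, KSh 70,000 (q = 2 of N = 5).
Normalized shortfalls: (81000−40000)/81000 = 0.5062; (81000−70000)/81000 = 0.1358.
Raised to α = 1.5: 0.36012; 0.05005.
Sum = 0.410166; FGT(1.5) = 0.410166 / 5 = 0.0820.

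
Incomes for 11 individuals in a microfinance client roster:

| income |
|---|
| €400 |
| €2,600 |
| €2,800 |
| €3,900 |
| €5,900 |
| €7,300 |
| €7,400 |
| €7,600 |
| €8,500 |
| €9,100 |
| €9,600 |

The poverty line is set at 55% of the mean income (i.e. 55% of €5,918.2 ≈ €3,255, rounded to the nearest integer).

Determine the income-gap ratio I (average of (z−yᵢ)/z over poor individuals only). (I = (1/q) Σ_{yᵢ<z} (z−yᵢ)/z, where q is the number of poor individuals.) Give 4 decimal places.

Poor units: €400, €2,600, €2,800 (q = 3 of N = 11).
Shortfall ratios (z−y)/z: 0.8771, 0.2012, 0.1398; sum = 1.218126.
I averages over the q = 3 poor units only: 1.218126 / 3 = 0.4060.

0.4060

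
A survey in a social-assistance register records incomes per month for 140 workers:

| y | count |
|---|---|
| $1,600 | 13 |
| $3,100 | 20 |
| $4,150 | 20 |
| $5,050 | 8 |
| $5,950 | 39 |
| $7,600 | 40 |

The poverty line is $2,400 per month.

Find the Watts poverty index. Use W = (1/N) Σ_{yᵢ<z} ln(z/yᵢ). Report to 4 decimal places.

Below z: 13×$1,600 (q = 13 of N = 140).
Log shortfalls: ln(2400/1600) = 0.4055 (×13).
W = 5.271046 / 140 = 0.0377.

0.0377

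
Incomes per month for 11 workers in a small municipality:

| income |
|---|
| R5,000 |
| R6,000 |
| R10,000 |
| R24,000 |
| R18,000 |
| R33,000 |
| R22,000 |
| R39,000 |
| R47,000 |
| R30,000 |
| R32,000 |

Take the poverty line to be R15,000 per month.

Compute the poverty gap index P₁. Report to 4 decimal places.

Below z: R5,000, R6,000, R10,000 (q = 3 of N = 11).
Gap ratios (z−y)/z: (15000−5000)/15000 = 0.6667; (15000−6000)/15000 = 0.6000; (15000−10000)/15000 = 0.3333.
Sum of shortfalls = 1.600000; P₁ averages over all N: 1.600000 / 11 = 0.1455.

0.1455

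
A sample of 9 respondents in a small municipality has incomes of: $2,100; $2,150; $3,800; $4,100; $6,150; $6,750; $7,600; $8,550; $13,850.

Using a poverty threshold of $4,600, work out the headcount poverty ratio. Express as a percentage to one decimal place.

4 of the 9 respondents have income below $4,600.
H = 4/9 = 44.4%.

44.4%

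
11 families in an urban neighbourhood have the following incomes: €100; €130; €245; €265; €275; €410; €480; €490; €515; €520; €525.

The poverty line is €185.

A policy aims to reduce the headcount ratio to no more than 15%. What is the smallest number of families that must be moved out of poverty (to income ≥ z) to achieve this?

1

2 of the 11 families are poor, so H = 2/11 = 0.182.
A headcount ratio of at most 15% allows at most ⌊0.15 × 11⌋ = 1 poor families.
So at least 2 − 1 = 1 must be lifted.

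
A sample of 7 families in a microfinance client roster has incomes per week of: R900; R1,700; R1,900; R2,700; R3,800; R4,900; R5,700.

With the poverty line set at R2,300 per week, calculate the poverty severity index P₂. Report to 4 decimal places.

Incomes under z: R900, R1,700, R1,900 (q = 3 of N = 7).
Gap ratios (z−y)/z: (2300−900)/2300 = 0.6087; (2300−1700)/2300 = 0.2609; (2300−1900)/2300 = 0.1739.
Squared: 0.3705; 0.0681; 0.0302.
Sum = 0.468809; P₂ = 0.468809 / 7 = 0.0670.

0.0670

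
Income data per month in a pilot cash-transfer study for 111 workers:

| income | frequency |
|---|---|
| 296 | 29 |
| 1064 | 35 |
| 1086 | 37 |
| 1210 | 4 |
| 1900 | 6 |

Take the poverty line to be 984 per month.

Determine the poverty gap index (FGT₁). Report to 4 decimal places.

0.1827

Incomes under z: 29×296 (q = 29 of N = 111).
Relative gaps: (984−296)/984 = 0.6992 (×29).
Sum of shortfalls = 20.276423; P₁ averages over all N: 20.276423 / 111 = 0.1827.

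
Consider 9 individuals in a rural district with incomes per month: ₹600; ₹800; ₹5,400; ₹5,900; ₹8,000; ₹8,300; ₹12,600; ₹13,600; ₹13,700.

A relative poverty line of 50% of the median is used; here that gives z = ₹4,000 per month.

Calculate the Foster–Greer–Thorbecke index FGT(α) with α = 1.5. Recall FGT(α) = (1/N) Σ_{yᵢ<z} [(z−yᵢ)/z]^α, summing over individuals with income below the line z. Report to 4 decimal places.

0.1666

Poor units: ₹600, ₹800 (q = 2 of N = 9).
Shortfall ratios: (4000−600)/4000 = 0.8500; (4000−800)/4000 = 0.8000.
Raised to α = 1.5: 0.78366; 0.71554.
Sum = 1.499203; FGT(1.5) = 1.499203 / 9 = 0.1666.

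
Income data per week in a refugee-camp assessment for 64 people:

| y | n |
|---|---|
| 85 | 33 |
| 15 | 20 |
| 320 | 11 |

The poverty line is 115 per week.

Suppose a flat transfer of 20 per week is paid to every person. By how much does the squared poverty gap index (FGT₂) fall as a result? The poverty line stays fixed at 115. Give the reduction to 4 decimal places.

Before: below the line — 20×15, 33×85; squared poverty gap index (FGT₂) = 0.271385.
After the 20 transfer: below the line — 20×35, 33×105; squared poverty gap index (FGT₂) = 0.155128.
Reduction = 0.271385 − 0.155128 = 0.1163.

0.1163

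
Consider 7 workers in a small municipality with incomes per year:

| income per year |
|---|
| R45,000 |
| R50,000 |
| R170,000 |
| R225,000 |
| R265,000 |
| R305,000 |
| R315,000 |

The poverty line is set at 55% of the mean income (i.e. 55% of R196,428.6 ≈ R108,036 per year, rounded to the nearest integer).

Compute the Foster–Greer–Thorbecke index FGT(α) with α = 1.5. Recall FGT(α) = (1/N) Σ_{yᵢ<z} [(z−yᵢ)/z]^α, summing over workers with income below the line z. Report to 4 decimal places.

0.1199

Below z: R45,000, R50,000 (q = 2 of N = 7).
Normalized shortfalls: (108036−45000)/108036 = 0.5835; (108036−50000)/108036 = 0.5372.
Raised to α = 1.5: 0.44569; 0.39373.
Sum = 0.839413; FGT(1.5) = 0.839413 / 7 = 0.1199.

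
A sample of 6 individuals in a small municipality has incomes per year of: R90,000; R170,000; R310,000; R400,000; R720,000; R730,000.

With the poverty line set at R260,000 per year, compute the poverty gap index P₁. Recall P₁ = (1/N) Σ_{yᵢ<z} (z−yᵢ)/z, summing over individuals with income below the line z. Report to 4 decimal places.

0.1667

Incomes under z: R90,000, R170,000 (q = 2 of N = 6).
Normalized shortfalls: (260000−90000)/260000 = 0.6538; (260000−170000)/260000 = 0.3462.
Sum of shortfalls = 1.000000; P₁ averages over all N: 1.000000 / 6 = 0.1667.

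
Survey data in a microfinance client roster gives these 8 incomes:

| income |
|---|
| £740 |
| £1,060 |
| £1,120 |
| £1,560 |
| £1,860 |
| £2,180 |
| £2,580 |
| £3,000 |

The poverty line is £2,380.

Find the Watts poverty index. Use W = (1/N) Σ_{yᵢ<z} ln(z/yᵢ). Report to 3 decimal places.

0.436

Below the line: £740, £1,060, £1,120, £1,560, £1,860, £2,180 (q = 6 of N = 8).
Log shortfalls: ln(2380/740) = 1.1682; ln(2380/1060) = 0.8088; ln(2380/1120) = 0.7538; ln(2380/1560) = 0.4224; ln(2380/1860) = 0.2465; ln(2380/2180) = 0.0878.
W = 3.487523 / 8 = 0.436.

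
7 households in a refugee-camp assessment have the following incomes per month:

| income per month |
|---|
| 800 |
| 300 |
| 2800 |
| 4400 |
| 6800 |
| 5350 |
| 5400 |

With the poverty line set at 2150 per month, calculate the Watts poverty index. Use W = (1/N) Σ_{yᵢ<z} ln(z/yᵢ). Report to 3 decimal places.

0.423

Below the line: 300, 800 (q = 2 of N = 7).
Log gaps: ln(2150/300) = 1.9694; ln(2150/800) = 0.9886.
W = 2.958052 / 7 = 0.423.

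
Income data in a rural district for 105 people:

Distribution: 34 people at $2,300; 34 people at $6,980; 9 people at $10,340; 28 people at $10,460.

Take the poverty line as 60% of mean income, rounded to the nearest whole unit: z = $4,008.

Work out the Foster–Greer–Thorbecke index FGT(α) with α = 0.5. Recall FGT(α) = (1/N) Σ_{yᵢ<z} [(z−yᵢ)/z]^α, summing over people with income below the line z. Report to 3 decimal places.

0.211

Below z: 34×$2,300 (q = 34 of N = 105).
Shortfall ratios: (4008−2300)/4008 = 0.4261 (×34).
Raised to α = 0.5: 0.65280 (×34).
Sum = 22.195196; FGT(0.5) = 22.195196 / 105 = 0.211.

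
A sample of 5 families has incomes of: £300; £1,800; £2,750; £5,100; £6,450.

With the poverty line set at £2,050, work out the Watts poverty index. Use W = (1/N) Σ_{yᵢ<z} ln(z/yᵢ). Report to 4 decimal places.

0.4104

Below z: £300, £1,800 (q = 2 of N = 5).
ln(z/y) terms: ln(2050/300) = 1.9218; ln(2050/1800) = 0.1301.
W = 2.051866 / 5 = 0.4104.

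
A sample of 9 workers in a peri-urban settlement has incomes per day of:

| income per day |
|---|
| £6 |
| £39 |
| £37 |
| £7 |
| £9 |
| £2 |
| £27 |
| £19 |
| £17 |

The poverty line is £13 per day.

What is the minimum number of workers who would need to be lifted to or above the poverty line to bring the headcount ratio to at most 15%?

3

4 of the 9 workers are poor, so H = 4/9 = 0.444.
A headcount ratio of at most 15% allows at most ⌊0.15 × 9⌋ = 1 poor workers.
So at least 4 − 1 = 3 must be lifted.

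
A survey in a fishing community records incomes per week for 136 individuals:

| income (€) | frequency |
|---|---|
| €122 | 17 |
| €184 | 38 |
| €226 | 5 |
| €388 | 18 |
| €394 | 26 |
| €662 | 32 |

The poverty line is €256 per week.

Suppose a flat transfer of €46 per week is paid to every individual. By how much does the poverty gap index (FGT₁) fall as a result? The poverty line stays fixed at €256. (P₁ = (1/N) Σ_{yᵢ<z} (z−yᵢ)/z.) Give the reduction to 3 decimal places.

Before: below the line — 17×€122, 38×€184, 5×€226; poverty gap index (FGT₁) = 0.14832.
After the €46 transfer: below the line — 17×€168, 38×€230; poverty gap index (FGT₁) = 0.07135.
Reduction = 0.14832 − 0.07135 = 0.077.

0.077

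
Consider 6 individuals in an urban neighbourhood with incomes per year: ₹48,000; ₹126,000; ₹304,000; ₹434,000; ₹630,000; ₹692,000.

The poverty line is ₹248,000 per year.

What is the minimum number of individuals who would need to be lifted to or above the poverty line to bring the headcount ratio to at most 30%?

2 of the 6 individuals are poor, so H = 2/6 = 0.333.
A headcount ratio of at most 30% allows at most ⌊0.30 × 6⌋ = 1 poor individuals.
So at least 2 − 1 = 1 must be lifted.

1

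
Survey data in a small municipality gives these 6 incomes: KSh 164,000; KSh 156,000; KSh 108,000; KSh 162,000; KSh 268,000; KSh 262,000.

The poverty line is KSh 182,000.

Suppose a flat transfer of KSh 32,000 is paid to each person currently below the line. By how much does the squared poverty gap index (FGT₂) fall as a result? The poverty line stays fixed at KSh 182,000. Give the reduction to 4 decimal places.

Before: below the line — KSh 108,000, KSh 156,000, KSh 162,000, KSh 164,000; squared poverty gap index (FGT₂) = 0.034597.
After the KSh 32,000 transfer: below the line — KSh 140,000; squared poverty gap index (FGT₂) = 0.008876.
Reduction = 0.034597 − 0.008876 = 0.0257.

0.0257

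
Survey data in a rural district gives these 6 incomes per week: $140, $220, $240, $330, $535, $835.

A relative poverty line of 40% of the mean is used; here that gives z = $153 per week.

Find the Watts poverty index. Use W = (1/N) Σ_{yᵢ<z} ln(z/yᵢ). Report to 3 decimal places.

0.015

Incomes under z: $140 (q = 1 of N = 6).
Log shortfalls: ln(153/140) = 0.0888.
W = 0.088795 / 6 = 0.015.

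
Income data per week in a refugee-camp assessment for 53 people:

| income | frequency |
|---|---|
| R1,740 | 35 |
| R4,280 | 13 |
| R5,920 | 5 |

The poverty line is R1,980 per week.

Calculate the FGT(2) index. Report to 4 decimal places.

0.0097

Incomes under z: 35×R1,740 (q = 35 of N = 53).
Shortfall ratios: (1980−1740)/1980 = 0.1212 (×35).
Squared: 0.0147 (×35).
Sum = 0.514233; P₂ = 0.514233 / 53 = 0.0097.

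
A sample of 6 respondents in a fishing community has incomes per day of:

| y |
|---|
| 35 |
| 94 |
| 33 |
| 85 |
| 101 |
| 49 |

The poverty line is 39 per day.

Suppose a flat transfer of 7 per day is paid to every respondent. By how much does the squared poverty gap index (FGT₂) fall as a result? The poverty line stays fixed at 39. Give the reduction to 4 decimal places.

Before: below the line — 33, 35; squared poverty gap index (FGT₂) = 0.005698.
After the 7 transfer: below the line — none; squared poverty gap index (FGT₂) = 0.000000.
Reduction = 0.005698 − 0.000000 = 0.0057.

0.0057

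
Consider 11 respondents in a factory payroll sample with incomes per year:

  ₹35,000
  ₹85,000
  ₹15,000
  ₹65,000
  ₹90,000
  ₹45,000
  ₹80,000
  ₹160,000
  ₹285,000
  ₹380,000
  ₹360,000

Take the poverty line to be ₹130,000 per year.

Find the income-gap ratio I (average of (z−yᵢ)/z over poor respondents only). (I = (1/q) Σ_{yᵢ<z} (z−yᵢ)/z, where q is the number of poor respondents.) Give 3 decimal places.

0.544

Below z: ₹15,000, ₹35,000, ₹45,000, ₹65,000, ₹80,000, ₹85,000, ₹90,000 (q = 7 of N = 11).
Shortfall ratios (z−y)/z: 0.8846, 0.7308, 0.6538, 0.5000, 0.3846, 0.3462, 0.3077; sum = 3.807692.
The income-gap ratio divides by q (the poor only): 3.807692 / 7 = 0.544.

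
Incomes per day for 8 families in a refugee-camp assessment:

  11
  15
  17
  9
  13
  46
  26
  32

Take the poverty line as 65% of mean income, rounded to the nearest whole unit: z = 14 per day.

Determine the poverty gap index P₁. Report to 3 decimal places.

Poor units: 9, 11, 13 (q = 3 of N = 8).
Relative gaps: (14−9)/14 = 0.3571; (14−11)/14 = 0.2143; (14−13)/14 = 0.0714.
Σ = 0.642857. Dividing by the full population N = 8 gives P₁ = 0.080.

0.080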